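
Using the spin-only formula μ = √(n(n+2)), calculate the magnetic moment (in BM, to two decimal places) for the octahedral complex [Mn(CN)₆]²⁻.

3.87 BM

Each CN⁻ contributes -1; 6 × (-1) = -6. With overall charge -2, Mn is in the +4 oxidation state.
Group 7 minus oxidation state +4 gives a d³ configuration for Mn⁴⁺.
For octahedral d³ the high- and low-spin configurations coincide.
Configuration: t₂g³ eg⁰ → 3 unpaired electrons.
μ(spin-only) = √[3(3+2)] = √15 ≈ 3.87 BM.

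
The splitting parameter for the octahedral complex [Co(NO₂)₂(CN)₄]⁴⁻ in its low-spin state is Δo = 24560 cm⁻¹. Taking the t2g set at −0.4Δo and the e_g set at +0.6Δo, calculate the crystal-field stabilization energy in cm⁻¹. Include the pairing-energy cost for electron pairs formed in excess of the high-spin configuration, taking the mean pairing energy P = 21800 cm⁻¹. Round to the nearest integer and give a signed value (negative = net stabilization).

-22408

Ligand charges: 2×(-1) from NO₂⁻ and 4×(-1) from CN⁻ sum to -6; with overall charge -4, Co is +2.
Co sits in group 9; removing 2 electrons leaves Co²⁺ with 9 − 2 = 7 d electrons.
Configuration: t2g^6 e_g^1.
CFSE(orbital) = 6×(-0.4Δo) + 1×(0.6Δo) = -1.8Δo; with Δo = 24560 cm⁻¹ that is -44208 cm⁻¹.
Relative to high-spin t2g^5 e_g^2 (2 paired), the low-spin configuration has 1 additional pair, contributing +1 × 21800 = +21800 cm⁻¹.
Net CFSE = -44208 + 21800 = -22408 cm⁻¹.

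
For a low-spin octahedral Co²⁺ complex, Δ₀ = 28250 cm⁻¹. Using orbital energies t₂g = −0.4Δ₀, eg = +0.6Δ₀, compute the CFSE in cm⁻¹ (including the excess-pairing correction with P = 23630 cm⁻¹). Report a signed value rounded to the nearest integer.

Co²⁺: group 9, so d-count = 9 − 2 = 7.
Configuration: t₂g⁶ eg¹.
The orbital stabilization is -1.8Δ₀ = -1.8 × 28250 = -50850 cm⁻¹.
Pairing penalty: 3 pairs vs 2 in the high-spin reference → 1 extra × P = 23630 cm⁻¹.
Net CFSE = -50850 + 23630 = -27220 cm⁻¹.

-27220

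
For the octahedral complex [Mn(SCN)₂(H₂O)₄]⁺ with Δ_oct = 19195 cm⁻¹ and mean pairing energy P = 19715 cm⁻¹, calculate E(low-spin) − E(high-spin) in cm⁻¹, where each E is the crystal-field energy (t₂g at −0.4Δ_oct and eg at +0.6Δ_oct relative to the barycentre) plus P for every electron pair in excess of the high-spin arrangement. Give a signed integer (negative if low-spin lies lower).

Ligand charges: 2×(-1) from SCN⁻ and 4×(+0) from H₂O sum to -2; with overall charge +1, Mn is +3.
Group 7 minus oxidation state +3 gives a d⁴ configuration for Mn³⁺.
High-spin: t₂g³ eg¹, CFSE = -0.6Δ_oct = -11517 cm⁻¹.
Low-spin t₂g⁴ eg⁰ gives -1.6Δ_oct = -30712 cm⁻¹, but forming 1 extra pair costs 1P = 19715 cm⁻¹, so E(LS) = -30712 + 19715 = -10997 cm⁻¹.
E(LS) − E(HS) = -10997 − (-11517) = 520 cm⁻¹.

520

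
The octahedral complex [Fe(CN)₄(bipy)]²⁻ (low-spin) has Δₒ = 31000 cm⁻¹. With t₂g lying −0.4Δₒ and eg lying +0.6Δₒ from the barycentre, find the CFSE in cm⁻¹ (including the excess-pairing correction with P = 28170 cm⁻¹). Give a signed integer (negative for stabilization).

-18060

Ligand charges: 4×(-1) from CN⁻ and 1×(+0) from bipy sum to -4; with overall charge -2, Fe is +2.
Group 8 minus oxidation state +2 gives a d⁶ configuration for Fe²⁺.
Configuration: t₂g⁶ eg⁰.
Orbital CFSE = 6(-0.4) + 0(0.6) = -2.4Δₒ = -2.4 × 31000 = -74400 cm⁻¹.
High-spin d⁶ would be t₂g⁴ eg² with 1 pair; low-spin has 3, so 2 excess pairs cost +2P = +56340 cm⁻¹.
Overall CFSE = -74400 + 56340 = -18060 cm⁻¹.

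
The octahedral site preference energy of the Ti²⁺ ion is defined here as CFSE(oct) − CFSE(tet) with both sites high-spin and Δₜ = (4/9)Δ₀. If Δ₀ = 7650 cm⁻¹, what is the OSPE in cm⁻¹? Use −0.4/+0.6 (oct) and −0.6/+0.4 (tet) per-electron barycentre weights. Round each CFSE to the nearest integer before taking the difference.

-2040

Ti sits in group 4; removing 2 electrons leaves Ti²⁺ with 4 − 2 = 2 d electrons.
Octahedral high-spin t₂g² eg⁰: CFSE = -0.8 × 7650 = -6120 cm⁻¹.
Tetrahedral e² t₂⁰ gives -1.2Δₜ = -1.2 × (4/9) × 7650 = -4080 cm⁻¹.
Subtracting, OSPE = -6120 − (-4080) = -2040 cm⁻¹.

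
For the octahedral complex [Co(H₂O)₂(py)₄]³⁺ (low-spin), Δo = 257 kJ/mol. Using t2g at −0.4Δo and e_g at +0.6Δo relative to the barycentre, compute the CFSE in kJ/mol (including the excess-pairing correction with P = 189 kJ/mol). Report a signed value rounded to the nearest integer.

Ligand charges: 2×(+0) from H₂O and 4×(+0) from py sum to +0; with overall charge +3, Co is +3.
Group 9 minus oxidation state +3 gives a d⁶ configuration for Co³⁺.
The d⁶ electrons fill as t2g^6 e_g^0.
The orbital stabilization is -2.4Δo = -2.4 × 257 = -617 kJ/mol.
High-spin d⁶ would be t2g^4 e_g^2 with 1 pair; low-spin has 3, so 2 excess pairs cost +2P = +378 kJ/mol.
Overall CFSE = -617 + 378 = -239 kJ/mol.

-239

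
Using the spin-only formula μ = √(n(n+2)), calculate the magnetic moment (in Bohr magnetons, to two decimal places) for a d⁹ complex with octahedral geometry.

1.73 Bohr magnetons

For octahedral d⁹ the high- and low-spin configurations coincide.
Configuration: t₂g⁶ eg³ → 1 unpaired electron.
μ(spin-only) = √[1(1+2)] = √3 ≈ 1.73 Bohr magnetons.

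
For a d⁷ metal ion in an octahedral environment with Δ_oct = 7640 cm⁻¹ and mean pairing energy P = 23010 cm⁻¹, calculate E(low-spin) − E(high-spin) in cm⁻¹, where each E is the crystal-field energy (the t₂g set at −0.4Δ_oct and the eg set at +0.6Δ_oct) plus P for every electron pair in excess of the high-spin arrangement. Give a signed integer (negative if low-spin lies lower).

15370

In the high-spin limit (t₂g⁵ eg²) the orbital term is -0.8Δ_oct = -6112 cm⁻¹, with no excess pairing.
For low-spin the configuration is t₂g⁶ eg¹: orbital energy -1.8 × 7640 = -13752 cm⁻¹, and 1 additional pair relative to high-spin adds 23010 cm⁻¹, giving 9258 cm⁻¹.
The difference is 9258 − (-6112) = 15370 cm⁻¹, so high-spin lies lower.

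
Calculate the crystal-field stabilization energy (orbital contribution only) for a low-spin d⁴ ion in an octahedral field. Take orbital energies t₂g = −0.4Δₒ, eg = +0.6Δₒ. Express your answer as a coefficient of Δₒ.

-1.6 Δₒ

Configuration: t₂g⁴ eg⁰.
CFSE = 4(-0.4Δₒ) + 0(0.6Δₒ) = -1.6Δₒ + 0.0Δₒ = -1.6Δₒ.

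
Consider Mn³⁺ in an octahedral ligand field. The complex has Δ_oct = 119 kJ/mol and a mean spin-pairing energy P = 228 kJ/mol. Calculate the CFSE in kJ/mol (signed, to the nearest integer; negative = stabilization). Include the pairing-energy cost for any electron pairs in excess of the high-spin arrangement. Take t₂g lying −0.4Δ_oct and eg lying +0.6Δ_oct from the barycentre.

Mn is in group 7, so Mn³⁺ is d⁴ (7 − 3 = 4).
Since Δ_oct = 119 kJ/mol < P = 228 kJ/mol, the complex adopts the high-spin configuration.
Configuration: t₂g³ eg¹.
Orbital CFSE = -0.6Δ_oct = -0.6 × 119 = -71 kJ/mol.
High-spin has no excess pairs, so no pairing correction applies.

-71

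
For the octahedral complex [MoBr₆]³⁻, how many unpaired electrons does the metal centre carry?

Each Br⁻ contributes -1; 6 × (-1) = -6. With overall charge -3, Mo is in the +3 oxidation state.
Mo sits in group 6; removing 3 electrons leaves Mo³⁺ with 6 − 3 = 3 d electrons.
For octahedral d³ the high- and low-spin configurations coincide.
Configuration: t₂g³ eg⁰, giving 3 unpaired electrons.

3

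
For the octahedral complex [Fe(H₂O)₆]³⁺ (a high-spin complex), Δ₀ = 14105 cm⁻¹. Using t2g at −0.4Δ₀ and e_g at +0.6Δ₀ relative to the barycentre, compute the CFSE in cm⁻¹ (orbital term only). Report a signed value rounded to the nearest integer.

0

H₂O is neutral, so the +3 overall charge sits on Fe: oxidation state +3.
Fe is in group 8, so Fe³⁺ is d⁵ (8 − 3 = 5).
Configuration: t2g^3 e_g^2.
The orbital stabilization is 0.0Δ₀ = 0.0 × 14105 = 0 cm⁻¹.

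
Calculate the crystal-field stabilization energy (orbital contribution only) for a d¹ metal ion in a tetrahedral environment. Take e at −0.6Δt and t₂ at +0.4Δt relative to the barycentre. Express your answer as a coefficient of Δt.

-0.6 Δt

Tetrahedral splitting is small, so the complex is high-spin.
Configuration: e¹ t₂⁰.
CFSE = 1(-0.6Δt) + 0(0.4Δt) = -0.6Δt + 0.0Δt = -0.6Δt.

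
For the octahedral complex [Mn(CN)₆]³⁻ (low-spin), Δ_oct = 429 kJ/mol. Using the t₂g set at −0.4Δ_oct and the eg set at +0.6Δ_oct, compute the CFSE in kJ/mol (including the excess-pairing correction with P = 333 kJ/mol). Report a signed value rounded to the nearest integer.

-353

Each CN⁻ contributes -1; 6 × (-1) = -6. With overall charge -3, Mn is in the +3 oxidation state.
Group 7 minus oxidation state +3 gives a d⁴ configuration for Mn³⁺.
Configuration: t₂g⁴ eg⁰.
CFSE(orbital) = 4×(-0.4Δ_oct) + 0×(0.6Δ_oct) = -1.6Δ_oct; with Δ_oct = 429 kJ/mol that is -686 kJ/mol.
Relative to high-spin t₂g³ eg¹ (0 paired), the low-spin configuration has 1 additional pair, contributing +1 × 333 = +333 kJ/mol.
Net CFSE = -686 + 333 = -353 kJ/mol.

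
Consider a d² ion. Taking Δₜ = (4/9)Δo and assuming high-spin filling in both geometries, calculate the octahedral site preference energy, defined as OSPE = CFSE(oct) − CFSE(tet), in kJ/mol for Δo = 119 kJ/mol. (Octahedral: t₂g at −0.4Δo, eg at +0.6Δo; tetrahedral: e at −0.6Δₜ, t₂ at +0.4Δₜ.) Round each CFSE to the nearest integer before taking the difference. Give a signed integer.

-32

In an octahedral site d² (HS) is t2g^2 e_g^0, giving CFSE(oct) = -0.8Δo = -95 kJ/mol.
Tetrahedral e^2 t2^0 gives -1.2Δₜ = -1.2 × (4/9) × 119 = -63 kJ/mol.
OSPE = -95 − (-63) = -32 kJ/mol.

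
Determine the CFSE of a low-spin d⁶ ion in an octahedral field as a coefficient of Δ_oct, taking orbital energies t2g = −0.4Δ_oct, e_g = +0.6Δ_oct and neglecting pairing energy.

-2.4 Δ_oct

Configuration: t2g^6 e_g^0.
CFSE = 6(-0.4Δ_oct) + 0(0.6Δ_oct) = -2.4Δ_oct + 0.0Δ_oct = -2.4Δ_oct.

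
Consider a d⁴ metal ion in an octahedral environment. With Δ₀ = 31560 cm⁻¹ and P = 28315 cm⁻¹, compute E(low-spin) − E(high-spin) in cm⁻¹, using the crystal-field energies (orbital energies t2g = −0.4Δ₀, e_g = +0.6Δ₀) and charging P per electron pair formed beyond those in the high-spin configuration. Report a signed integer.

In the high-spin limit (t2g^3 e_g^1) the orbital term is -0.6Δ₀ = -18936 cm⁻¹, with no excess pairing.
Low-spin t2g^4 e_g^0 gives -1.6Δ₀ = -50496 cm⁻¹, but forming 1 extra pair costs 1P = 28315 cm⁻¹, so E(LS) = -50496 + 28315 = -22181 cm⁻¹.
Thus E(LS) − E(HS) = -3245 cm⁻¹.

-3245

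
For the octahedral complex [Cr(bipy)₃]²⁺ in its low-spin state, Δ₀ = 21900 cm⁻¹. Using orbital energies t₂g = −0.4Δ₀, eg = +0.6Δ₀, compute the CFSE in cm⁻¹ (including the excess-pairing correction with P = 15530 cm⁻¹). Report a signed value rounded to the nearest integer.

-19510

bipy is neutral, so the +2 overall charge sits on Cr: oxidation state +2.
Cr sits in group 6; removing 2 electrons leaves Cr²⁺ with 6 − 2 = 4 d electrons.
Electron filling gives t₂g⁴ eg⁰.
CFSE(orbital) = 4×(-0.4Δ₀) + 0×(0.6Δ₀) = -1.6Δ₀; with Δ₀ = 21900 cm⁻¹ that is -35040 cm⁻¹.
High-spin d⁴ would be t₂g³ eg¹ with 0 pairs; low-spin has 1, so 1 excess pair costs +1P = +15530 cm⁻¹.
Combining: -35040 + 15530 = -19510 cm⁻¹.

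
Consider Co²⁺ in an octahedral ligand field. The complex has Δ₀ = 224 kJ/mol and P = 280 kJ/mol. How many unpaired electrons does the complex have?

3

Co is in group 9, so Co²⁺ is d⁷ (9 − 2 = 7).
Since Δ₀ = 224 kJ/mol < P = 280 kJ/mol, the complex adopts the high-spin configuration.
Configuration: t2g^5 e_g^2.
Unpaired electrons: 3.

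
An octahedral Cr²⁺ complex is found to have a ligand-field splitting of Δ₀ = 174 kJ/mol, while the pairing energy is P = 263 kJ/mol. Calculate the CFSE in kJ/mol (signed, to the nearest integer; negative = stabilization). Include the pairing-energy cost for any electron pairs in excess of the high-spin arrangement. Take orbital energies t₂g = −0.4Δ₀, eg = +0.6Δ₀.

-104

Cr²⁺: group 6, so d-count = 6 − 2 = 4.
With Δ₀ < P the complex is high-spin.
Configuration: t₂g³ eg¹.
Orbital CFSE = -0.6Δ₀ = -0.6 × 174 = -104 kJ/mol.
High-spin has no excess pairs, so no pairing correction applies.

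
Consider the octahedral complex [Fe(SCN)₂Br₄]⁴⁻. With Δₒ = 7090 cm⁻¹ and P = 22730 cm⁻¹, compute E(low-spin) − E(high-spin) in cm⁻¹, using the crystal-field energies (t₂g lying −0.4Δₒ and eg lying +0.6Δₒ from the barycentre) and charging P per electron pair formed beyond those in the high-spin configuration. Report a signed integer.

31280

Ligand charges: 2×(-1) from SCN⁻ and 4×(-1) from Br⁻ sum to -6; with overall charge -4, Fe is +2.
Fe sits in group 8; removing 2 electrons leaves Fe²⁺ with 8 − 2 = 6 d electrons.
High-spin d⁶ fills as t₂g⁴ eg² with CFSE 4(−0.4) + 2(+0.6) = -0.4Δₒ = -2836 cm⁻¹.
Low-spin t₂g⁶ eg⁰ gives -2.4Δₒ = -17016 cm⁻¹, but forming 2 extra pairs costs 2P = 45460 cm⁻¹, so E(LS) = -17016 + 45460 = 28444 cm⁻¹.
Thus E(LS) − E(HS) = 31280 cm⁻¹.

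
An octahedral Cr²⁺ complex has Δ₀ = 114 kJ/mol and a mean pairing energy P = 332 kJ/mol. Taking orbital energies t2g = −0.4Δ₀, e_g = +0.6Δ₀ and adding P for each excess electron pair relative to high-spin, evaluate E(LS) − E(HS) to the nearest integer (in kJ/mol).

Cr sits in group 6; removing 2 electrons leaves Cr²⁺ with 6 − 2 = 4 d electrons.
High-spin d⁴ fills as t2g^3 e_g^1 with CFSE 3(−0.4) + 1(+0.6) = -0.6Δ₀ = -68 kJ/mol.
Low-spin t2g^4 e_g^0 gives -1.6Δ₀ = -182 kJ/mol, but forming 1 extra pair costs 1P = 332 kJ/mol, so E(LS) = -182 + 332 = 150 kJ/mol.
The difference is 150 − (-68) = 218 kJ/mol, so high-spin lies lower.

218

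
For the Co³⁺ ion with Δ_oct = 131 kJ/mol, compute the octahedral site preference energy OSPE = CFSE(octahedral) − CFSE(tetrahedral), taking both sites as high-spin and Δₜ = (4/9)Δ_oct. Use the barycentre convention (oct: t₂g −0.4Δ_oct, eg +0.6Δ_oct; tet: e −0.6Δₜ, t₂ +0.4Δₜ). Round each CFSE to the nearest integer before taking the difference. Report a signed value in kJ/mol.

-17

Co³⁺: group 9, so d-count = 9 − 3 = 6.
Octahedral (high-spin): t2g^4 e_g^2, CFSE = 4(−0.4) + 2(+0.6) = -0.4Δ_oct = -0.4 × 131 = -52 kJ/mol.
In a tetrahedral site the filling is e^3 t2^3: CFSE(tet) = -0.6Δₜ = -0.6 × (4/9)(131) = -35 kJ/mol.
OSPE = CFSE(oct) − CFSE(tet) = -52 − (-35) = -17 kJ/mol.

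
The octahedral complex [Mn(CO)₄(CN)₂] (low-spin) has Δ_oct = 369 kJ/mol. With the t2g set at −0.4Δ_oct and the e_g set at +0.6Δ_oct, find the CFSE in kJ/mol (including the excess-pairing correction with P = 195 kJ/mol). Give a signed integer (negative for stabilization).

Ligand charges: 4×(+0) from CO and 2×(-1) from CN⁻ sum to -2; with overall charge +0, Mn is +2.
Mn sits in group 7; removing 2 electrons leaves Mn²⁺ with 7 − 2 = 5 d electrons.
Electron filling gives t2g^5 e_g^0.
The orbital stabilization is -2.0Δ_oct = -2.0 × 369 = -738 kJ/mol.
Relative to high-spin t2g^3 e_g^2 (0 paired), the low-spin configuration has 2 additional pairs, contributing +2 × 195 = +390 kJ/mol.
Overall CFSE = -738 + 390 = -348 kJ/mol.

-348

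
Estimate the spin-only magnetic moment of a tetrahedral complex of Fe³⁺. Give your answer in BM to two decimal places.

5.92 BM

Group 8 minus oxidation state +3 gives a d⁵ configuration for Fe³⁺.
Tetrahedral splitting is small, so the complex is high-spin.
Configuration: e² t₂³ → 5 unpaired electrons.
μ(spin-only) = √[5(5+2)] = √35 ≈ 5.92 BM.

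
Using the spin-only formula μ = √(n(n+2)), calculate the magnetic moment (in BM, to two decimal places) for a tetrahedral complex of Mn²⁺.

5.92 BM

Mn sits in group 7; removing 2 electrons leaves Mn²⁺ with 7 − 2 = 5 d electrons.
With tetrahedral geometry the complex is necessarily high-spin.
Configuration: e^2 t2^3 → 5 unpaired electrons.
μ(spin-only) = √[5(5+2)] = √35 ≈ 5.92 BM.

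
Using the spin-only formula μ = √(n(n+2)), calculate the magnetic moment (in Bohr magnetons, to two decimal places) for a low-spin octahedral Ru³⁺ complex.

Ru sits in group 8; removing 3 electrons leaves Ru³⁺ with 8 − 3 = 5 d electrons.
Configuration: t₂g⁵ eg⁰ → 1 unpaired electron.
μ(spin-only) = √[1(1+2)] = √3 ≈ 1.73 Bohr magnetons.

1.73 Bohr magnetons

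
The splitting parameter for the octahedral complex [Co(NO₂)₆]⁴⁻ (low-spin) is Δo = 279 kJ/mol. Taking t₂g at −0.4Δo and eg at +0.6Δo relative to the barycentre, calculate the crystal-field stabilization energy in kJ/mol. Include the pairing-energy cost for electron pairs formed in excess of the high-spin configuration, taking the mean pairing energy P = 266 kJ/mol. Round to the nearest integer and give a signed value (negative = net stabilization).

-236

Each NO₂⁻ contributes -1; 6 × (-1) = -6. With overall charge -4, Co is in the +2 oxidation state.
Co²⁺: group 9, so d-count = 9 − 2 = 7.
Configuration: t₂g⁶ eg¹.
The orbital stabilization is -1.8Δo = -1.8 × 279 = -502 kJ/mol.
Pairing penalty: 3 pairs vs 2 in the high-spin reference → 1 extra × P = 266 kJ/mol.
Overall CFSE = -502 + 266 = -236 kJ/mol.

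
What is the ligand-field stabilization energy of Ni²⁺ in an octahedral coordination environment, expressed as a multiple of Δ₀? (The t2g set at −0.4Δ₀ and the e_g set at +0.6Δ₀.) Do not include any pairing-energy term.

Group 10 minus oxidation state +2 gives a d⁸ configuration for Ni²⁺.
Configuration: t2g^6 e_g^2.
CFSE = 6(-0.4Δ₀) + 2(0.6Δ₀) = -2.4Δ₀ + 1.2Δ₀ = -1.2Δ₀.

-1.2 Δ₀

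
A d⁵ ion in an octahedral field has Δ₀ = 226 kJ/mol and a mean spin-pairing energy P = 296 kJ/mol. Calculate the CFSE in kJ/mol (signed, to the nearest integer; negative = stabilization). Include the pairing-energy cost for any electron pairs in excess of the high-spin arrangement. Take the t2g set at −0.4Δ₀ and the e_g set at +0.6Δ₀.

Here Δ₀ < P (226 < 296), so the high-spin state is favoured.
Configuration: t2g^3 e_g^2.
Orbital CFSE = 0.0Δ₀ = 0.0 × 226 = 0 kJ/mol.
High-spin has no excess pairs, so no pairing correction applies.

0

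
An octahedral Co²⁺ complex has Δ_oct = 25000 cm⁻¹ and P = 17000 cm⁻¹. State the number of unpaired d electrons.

Co²⁺: group 9, so d-count = 9 − 2 = 7.
Δ_oct > P, so pairing is preferred: the ground state is low-spin.
Configuration: t₂g⁶ eg¹.
Unpaired electrons: 1.

1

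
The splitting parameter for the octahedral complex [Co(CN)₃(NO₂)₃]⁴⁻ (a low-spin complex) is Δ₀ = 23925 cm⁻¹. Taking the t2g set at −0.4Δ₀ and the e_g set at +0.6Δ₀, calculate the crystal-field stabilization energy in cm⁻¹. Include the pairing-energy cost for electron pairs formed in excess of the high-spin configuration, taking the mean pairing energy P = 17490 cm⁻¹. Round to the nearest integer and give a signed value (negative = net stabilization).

Ligand charges: 3×(-1) from CN⁻ and 3×(-1) from NO₂⁻ sum to -6; with overall charge -4, Co is +2.
Co sits in group 9; removing 2 electrons leaves Co²⁺ with 9 − 2 = 7 d electrons.
The d⁷ electrons fill as t2g^6 e_g^1.
CFSE(orbital) = 6×(-0.4Δ₀) + 1×(0.6Δ₀) = -1.8Δ₀; with Δ₀ = 23925 cm⁻¹ that is -43065 cm⁻¹.
Pairing penalty: 3 pairs vs 2 in the high-spin reference → 1 extra × P = 17490 cm⁻¹.
Net CFSE = -43065 + 17490 = -25575 cm⁻¹.

-25575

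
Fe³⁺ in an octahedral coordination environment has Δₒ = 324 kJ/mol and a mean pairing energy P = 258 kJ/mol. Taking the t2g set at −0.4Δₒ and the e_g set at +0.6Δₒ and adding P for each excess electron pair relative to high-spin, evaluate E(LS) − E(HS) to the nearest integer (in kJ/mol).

Fe³⁺: group 8, so d-count = 8 − 3 = 5.
High-spin d⁵ fills as t2g^3 e_g^2 with CFSE 3(−0.4) + 2(+0.6) = 0.0Δₒ = 0 kJ/mol.
Low-spin t2g^5 e_g^0 gives -2.0Δₒ = -648 kJ/mol, but forming 2 extra pairs costs 2P = 516 kJ/mol, so E(LS) = -648 + 516 = -132 kJ/mol.
E(LS) − E(HS) = -132 − (0) = -132 kJ/mol.

-132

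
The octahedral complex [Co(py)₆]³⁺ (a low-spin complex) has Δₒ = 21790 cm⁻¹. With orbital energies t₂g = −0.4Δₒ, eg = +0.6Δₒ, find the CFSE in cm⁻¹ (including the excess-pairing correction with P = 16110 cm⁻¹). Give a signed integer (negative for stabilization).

py is neutral, so the +3 overall charge sits on Co: oxidation state +3.
Co is in group 9, so Co³⁺ is d⁶ (9 − 3 = 6).
The d⁶ electrons fill as t₂g⁶ eg⁰.
CFSE(orbital) = 6×(-0.4Δₒ) + 0×(0.6Δₒ) = -2.4Δₒ; with Δₒ = 21790 cm⁻¹ that is -52296 cm⁻¹.
Pairing penalty: 3 pairs vs 1 in the high-spin reference → 2 extra × P = 32220 cm⁻¹.
Combining: -52296 + 32220 = -20076 cm⁻¹.

-20076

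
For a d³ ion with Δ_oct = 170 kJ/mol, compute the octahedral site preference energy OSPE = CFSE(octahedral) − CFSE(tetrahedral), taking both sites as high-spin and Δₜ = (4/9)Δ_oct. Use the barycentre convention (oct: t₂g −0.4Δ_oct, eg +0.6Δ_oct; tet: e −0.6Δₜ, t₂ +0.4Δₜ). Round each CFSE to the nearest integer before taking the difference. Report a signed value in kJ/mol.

-144

Octahedral high-spin t₂g³ eg⁰: CFSE = -1.2 × 170 = -204 kJ/mol.
Tetrahedral e² t₂¹ gives -0.8Δₜ = -0.8 × (4/9) × 170 = -60 kJ/mol.
OSPE = -204 − (-60) = -144 kJ/mol.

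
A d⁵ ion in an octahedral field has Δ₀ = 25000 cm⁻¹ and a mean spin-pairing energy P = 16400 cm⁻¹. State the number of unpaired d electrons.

Since Δ₀ = 25000 cm⁻¹ > P = 16400 cm⁻¹, the complex adopts the low-spin configuration.
Filling d⁵ accordingly: t₂g⁵ eg⁰.
Unpaired electrons: 1.

1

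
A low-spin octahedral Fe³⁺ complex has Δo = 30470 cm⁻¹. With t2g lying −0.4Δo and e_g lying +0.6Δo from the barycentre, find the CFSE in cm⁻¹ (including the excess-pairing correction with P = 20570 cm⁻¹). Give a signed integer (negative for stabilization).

-19800

Group 8 minus oxidation state +3 gives a d⁵ configuration for Fe³⁺.
The d⁵ electrons fill as t2g^5 e_g^0.
Orbital CFSE = 5(-0.4) + 0(0.6) = -2.0Δo = -2.0 × 30470 = -60940 cm⁻¹.
Relative to high-spin t2g^3 e_g^2 (0 paired), the low-spin configuration has 2 additional pairs, contributing +2 × 20570 = +41140 cm⁻¹.
Net CFSE = -60940 + 41140 = -19800 cm⁻¹.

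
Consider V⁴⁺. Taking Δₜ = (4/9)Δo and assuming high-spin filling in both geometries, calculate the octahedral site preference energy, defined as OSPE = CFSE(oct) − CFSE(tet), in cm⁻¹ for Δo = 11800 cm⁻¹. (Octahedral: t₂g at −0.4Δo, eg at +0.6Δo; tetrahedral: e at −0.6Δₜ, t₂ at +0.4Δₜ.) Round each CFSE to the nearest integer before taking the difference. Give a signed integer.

-1573

V⁴⁺: group 5, so d-count = 5 − 4 = 1.
In an octahedral site d¹ (HS) is t₂g¹ eg⁰, giving CFSE(oct) = -0.4Δo = -4720 cm⁻¹.
In a tetrahedral site the filling is e¹ t₂⁰: CFSE(tet) = -0.6Δₜ = -0.6 × (4/9)(11800) = -3147 cm⁻¹.
OSPE = CFSE(oct) − CFSE(tet) = -4720 − (-3147) = -1573 cm⁻¹.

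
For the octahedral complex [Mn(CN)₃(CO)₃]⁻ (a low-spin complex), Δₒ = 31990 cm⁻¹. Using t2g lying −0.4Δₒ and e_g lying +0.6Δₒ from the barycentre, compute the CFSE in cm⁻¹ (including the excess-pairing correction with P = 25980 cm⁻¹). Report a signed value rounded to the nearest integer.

Ligand charges: 3×(-1) from CN⁻ and 3×(+0) from CO sum to -3; with overall charge -1, Mn is +2.
Mn is in group 7, so Mn²⁺ is d⁵ (7 − 2 = 5).
The d⁵ electrons fill as t2g^5 e_g^0.
Orbital CFSE = 5(-0.4) + 0(0.6) = -2.0Δₒ = -2.0 × 31990 = -63980 cm⁻¹.
Relative to high-spin t2g^3 e_g^2 (0 paired), the low-spin configuration has 2 additional pairs, contributing +2 × 25980 = +51960 cm⁻¹.
Overall CFSE = -63980 + 51960 = -12020 cm⁻¹.

-12020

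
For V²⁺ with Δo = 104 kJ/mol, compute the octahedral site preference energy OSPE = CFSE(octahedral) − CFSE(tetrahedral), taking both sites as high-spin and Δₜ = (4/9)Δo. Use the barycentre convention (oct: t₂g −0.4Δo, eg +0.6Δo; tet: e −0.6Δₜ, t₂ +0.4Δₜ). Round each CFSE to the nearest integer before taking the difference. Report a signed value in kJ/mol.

-88

V sits in group 5; removing 2 electrons leaves V²⁺ with 5 − 2 = 3 d electrons.
Octahedral high-spin t2g^3 e_g^0: CFSE = -1.2 × 104 = -125 kJ/mol.
Tetrahedral e^2 t2^1 gives -0.8Δₜ = -0.8 × (4/9) × 104 = -37 kJ/mol.
OSPE = -125 − (-37) = -88 kJ/mol.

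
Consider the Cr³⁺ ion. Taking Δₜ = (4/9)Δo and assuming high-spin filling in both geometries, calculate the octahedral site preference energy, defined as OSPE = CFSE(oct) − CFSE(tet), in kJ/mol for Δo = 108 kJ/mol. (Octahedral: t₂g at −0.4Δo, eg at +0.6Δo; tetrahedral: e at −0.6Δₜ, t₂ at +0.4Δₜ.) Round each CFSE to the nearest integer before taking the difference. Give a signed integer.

-92

Cr³⁺: group 6, so d-count = 6 − 3 = 3.
Octahedral (high-spin): t₂g³ eg⁰, CFSE = 3(−0.4) + 0(+0.6) = -1.2Δo = -1.2 × 108 = -130 kJ/mol.
Tetrahedral e² t₂¹ gives -0.8Δₜ = -0.8 × (4/9) × 108 = -38 kJ/mol.
OSPE = -130 − (-38) = -92 kJ/mol.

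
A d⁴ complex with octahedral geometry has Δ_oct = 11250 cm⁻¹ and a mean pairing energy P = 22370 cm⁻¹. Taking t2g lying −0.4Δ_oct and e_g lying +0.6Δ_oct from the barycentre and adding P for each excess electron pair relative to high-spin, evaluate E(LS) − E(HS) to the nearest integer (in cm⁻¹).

11120

In the high-spin limit (t2g^3 e_g^1) the orbital term is -0.6Δ_oct = -6750 cm⁻¹, with no excess pairing.
Low-spin: t2g^4 e_g^0, orbital CFSE = -1.6Δ_oct = -18000 cm⁻¹; plus 1 excess pair × P = +22370 cm⁻¹; total 4370 cm⁻¹.
E(LS) − E(HS) = 4370 − (-6750) = 11120 cm⁻¹.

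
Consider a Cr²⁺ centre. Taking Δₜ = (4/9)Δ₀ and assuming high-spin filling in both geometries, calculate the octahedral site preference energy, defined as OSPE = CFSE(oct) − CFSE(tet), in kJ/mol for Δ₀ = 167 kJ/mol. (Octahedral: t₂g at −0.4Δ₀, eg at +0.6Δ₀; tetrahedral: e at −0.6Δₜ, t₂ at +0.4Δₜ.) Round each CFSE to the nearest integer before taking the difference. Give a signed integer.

-70

Cr sits in group 6; removing 2 electrons leaves Cr²⁺ with 6 − 2 = 4 d electrons.
Octahedral high-spin t₂g³ eg¹: CFSE = -0.6 × 167 = -100 kJ/mol.
Tetrahedral: e² t₂², CFSE = 2(−0.6) + 2(+0.4) = -0.4Δₜ = -0.4 × (4/9) × 167 = -30 kJ/mol.
Subtracting, OSPE = -100 − (-30) = -70 kJ/mol.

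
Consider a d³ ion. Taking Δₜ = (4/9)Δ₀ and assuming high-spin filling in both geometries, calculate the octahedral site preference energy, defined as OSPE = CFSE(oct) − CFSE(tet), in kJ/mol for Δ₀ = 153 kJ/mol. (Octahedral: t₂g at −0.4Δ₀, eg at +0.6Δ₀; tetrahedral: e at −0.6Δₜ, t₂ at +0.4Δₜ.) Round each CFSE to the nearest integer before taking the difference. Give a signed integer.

-130

Octahedral high-spin t2g^3 e_g^0: CFSE = -1.2 × 153 = -184 kJ/mol.
Tetrahedral: e^2 t2^1, CFSE = 2(−0.6) + 1(+0.4) = -0.8Δₜ = -0.8 × (4/9) × 153 = -54 kJ/mol.
OSPE = -184 − (-54) = -130 kJ/mol.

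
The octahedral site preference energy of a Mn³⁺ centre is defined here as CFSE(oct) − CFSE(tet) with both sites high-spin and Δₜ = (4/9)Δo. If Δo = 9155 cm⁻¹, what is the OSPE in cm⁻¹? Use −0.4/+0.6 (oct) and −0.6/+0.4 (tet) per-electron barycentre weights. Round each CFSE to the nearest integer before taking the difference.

Group 7 minus oxidation state +3 gives a d⁴ configuration for Mn³⁺.
Octahedral high-spin t2g^3 e_g^1: CFSE = -0.6 × 9155 = -5493 cm⁻¹.
Tetrahedral: e^2 t2^2, CFSE = 2(−0.6) + 2(+0.4) = -0.4Δₜ = -0.4 × (4/9) × 9155 = -1628 cm⁻¹.
Subtracting, OSPE = -5493 − (-1628) = -3865 cm⁻¹.

-3865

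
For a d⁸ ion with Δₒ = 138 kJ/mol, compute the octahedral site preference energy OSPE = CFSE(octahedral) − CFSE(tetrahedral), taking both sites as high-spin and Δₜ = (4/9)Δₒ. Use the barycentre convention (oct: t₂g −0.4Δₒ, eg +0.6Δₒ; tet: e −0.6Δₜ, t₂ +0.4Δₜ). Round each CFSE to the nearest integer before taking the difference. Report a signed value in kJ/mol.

-117

Octahedral (high-spin): t₂g⁶ eg², CFSE = 6(−0.4) + 2(+0.6) = -1.2Δₒ = -1.2 × 138 = -166 kJ/mol.
Tetrahedral e⁴ t₂⁴ gives -0.8Δₜ = -0.8 × (4/9) × 138 = -49 kJ/mol.
Subtracting, OSPE = -166 − (-49) = -117 kJ/mol.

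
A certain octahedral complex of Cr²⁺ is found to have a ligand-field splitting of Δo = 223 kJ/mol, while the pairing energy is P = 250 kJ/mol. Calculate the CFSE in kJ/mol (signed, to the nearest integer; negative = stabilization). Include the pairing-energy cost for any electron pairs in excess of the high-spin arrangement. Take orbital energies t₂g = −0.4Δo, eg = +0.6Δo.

Cr is in group 6, so Cr²⁺ is d⁴ (6 − 2 = 4).
Here Δo < P (223 < 250), so the high-spin state is favoured.
Filling d⁴ accordingly: t₂g³ eg¹.
Orbital CFSE = -0.6Δo = -0.6 × 223 = -134 kJ/mol.
High-spin has no excess pairs, so no pairing correction applies.

-134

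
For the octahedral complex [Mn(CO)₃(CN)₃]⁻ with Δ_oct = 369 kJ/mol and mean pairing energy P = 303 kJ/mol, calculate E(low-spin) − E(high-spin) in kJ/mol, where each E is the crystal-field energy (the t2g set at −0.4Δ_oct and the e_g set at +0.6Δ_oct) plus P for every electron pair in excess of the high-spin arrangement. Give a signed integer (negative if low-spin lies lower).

-132

Ligand charges: 3×(+0) from CO and 3×(-1) from CN⁻ sum to -3; with overall charge -1, Mn is +2.
Mn is in group 7, so Mn²⁺ is d⁵ (7 − 2 = 5).
In the high-spin limit (t2g^3 e_g^2) the orbital term is 0.0Δ_oct = 0 kJ/mol, with no excess pairing.
Low-spin t2g^5 e_g^0 gives -2.0Δ_oct = -738 kJ/mol, but forming 2 extra pairs costs 2P = 606 kJ/mol, so E(LS) = -738 + 606 = -132 kJ/mol.
E(LS) − E(HS) = -132 − (0) = -132 kJ/mol.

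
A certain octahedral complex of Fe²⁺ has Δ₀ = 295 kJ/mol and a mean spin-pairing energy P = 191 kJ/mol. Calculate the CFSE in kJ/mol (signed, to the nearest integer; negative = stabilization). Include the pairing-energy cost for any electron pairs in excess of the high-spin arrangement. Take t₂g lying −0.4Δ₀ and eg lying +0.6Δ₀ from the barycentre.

Fe²⁺: group 8, so d-count = 8 − 2 = 6.
Since Δ₀ = 295 kJ/mol > P = 191 kJ/mol, the complex adopts the low-spin configuration.
That gives t₂g⁶ eg⁰.
Orbital CFSE = -2.4Δ₀ = -2.4 × 295 = -708 kJ/mol.
Excess pairs vs high-spin: 3 − 1 = 2; pairing cost = +382 kJ/mol.
Net CFSE = -708 + 382 = -326 kJ/mol.

-326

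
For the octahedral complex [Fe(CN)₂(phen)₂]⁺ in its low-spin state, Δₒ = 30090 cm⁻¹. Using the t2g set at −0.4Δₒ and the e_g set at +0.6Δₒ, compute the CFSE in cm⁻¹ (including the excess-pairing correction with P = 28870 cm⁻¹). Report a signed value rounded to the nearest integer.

-2440

Ligand charges: 2×(-1) from CN⁻ and 2×(+0) from phen sum to -2; with overall charge +1, Fe is +3.
Fe sits in group 8; removing 3 electrons leaves Fe³⁺ with 8 − 3 = 5 d electrons.
The d⁵ electrons fill as t2g^5 e_g^0.
Orbital CFSE = 5(-0.4) + 0(0.6) = -2.0Δₒ = -2.0 × 30090 = -60180 cm⁻¹.
High-spin d⁵ would be t2g^3 e_g^2 with 0 pairs; low-spin has 2, so 2 excess pairs cost +2P = +57740 cm⁻¹.
Overall CFSE = -60180 + 57740 = -2440 cm⁻¹.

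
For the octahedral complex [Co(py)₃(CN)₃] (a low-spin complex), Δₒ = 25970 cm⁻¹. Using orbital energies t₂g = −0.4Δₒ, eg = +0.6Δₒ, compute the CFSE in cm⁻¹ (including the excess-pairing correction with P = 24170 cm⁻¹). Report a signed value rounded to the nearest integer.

-13988

Ligand charges: 3×(+0) from py and 3×(-1) from CN⁻ sum to -3; with overall charge +0, Co is +3.
Group 9 minus oxidation state +3 gives a d⁶ configuration for Co³⁺.
The d⁶ electrons fill as t₂g⁶ eg⁰.
CFSE(orbital) = 6×(-0.4Δₒ) + 0×(0.6Δₒ) = -2.4Δₒ; with Δₒ = 25970 cm⁻¹ that is -62328 cm⁻¹.
Pairing penalty: 3 pairs vs 1 in the high-spin reference → 2 extra × P = 48340 cm⁻¹.
Net CFSE = -62328 + 48340 = -13988 cm⁻¹.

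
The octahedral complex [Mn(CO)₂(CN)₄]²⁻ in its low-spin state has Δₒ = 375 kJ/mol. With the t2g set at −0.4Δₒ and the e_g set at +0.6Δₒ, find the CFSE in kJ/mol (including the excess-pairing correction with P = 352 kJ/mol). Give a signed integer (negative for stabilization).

-46

Ligand charges: 2×(+0) from CO and 4×(-1) from CN⁻ sum to -4; with overall charge -2, Mn is +2.
Mn is in group 7, so Mn²⁺ is d⁵ (7 − 2 = 5).
Configuration: t2g^5 e_g^0.
The orbital stabilization is -2.0Δₒ = -2.0 × 375 = -750 kJ/mol.
High-spin d⁵ would be t2g^3 e_g^2 with 0 pairs; low-spin has 2, so 2 excess pairs cost +2P = +704 kJ/mol.
Overall CFSE = -750 + 704 = -46 kJ/mol.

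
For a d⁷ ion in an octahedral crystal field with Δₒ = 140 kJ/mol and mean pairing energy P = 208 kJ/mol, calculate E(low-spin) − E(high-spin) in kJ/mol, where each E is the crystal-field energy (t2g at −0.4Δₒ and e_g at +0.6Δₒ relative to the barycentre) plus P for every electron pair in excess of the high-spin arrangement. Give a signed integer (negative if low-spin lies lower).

68

High-spin d⁷ fills as t2g^5 e_g^2 with CFSE 5(−0.4) + 2(+0.6) = -0.8Δₒ = -112 kJ/mol.
Low-spin t2g^6 e_g^1 gives -1.8Δₒ = -252 kJ/mol, but forming 1 extra pair costs 1P = 208 kJ/mol, so E(LS) = -252 + 208 = -44 kJ/mol.
E(LS) − E(HS) = -44 − (-112) = 68 kJ/mol.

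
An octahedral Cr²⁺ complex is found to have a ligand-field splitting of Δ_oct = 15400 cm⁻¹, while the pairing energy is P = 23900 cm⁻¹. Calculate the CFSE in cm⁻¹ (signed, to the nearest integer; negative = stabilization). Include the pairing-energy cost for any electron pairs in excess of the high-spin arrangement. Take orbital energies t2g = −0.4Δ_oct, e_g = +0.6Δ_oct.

Cr²⁺: group 6, so d-count = 6 − 2 = 4.
Since Δ_oct = 15400 cm⁻¹ < P = 23900 cm⁻¹, the complex adopts the high-spin configuration.
Filling d⁴ accordingly: t2g^3 e_g^1.
Orbital CFSE = -0.6Δ_oct = -0.6 × 15400 = -9240 cm⁻¹.
High-spin has no excess pairs, so no pairing correction applies.

-9240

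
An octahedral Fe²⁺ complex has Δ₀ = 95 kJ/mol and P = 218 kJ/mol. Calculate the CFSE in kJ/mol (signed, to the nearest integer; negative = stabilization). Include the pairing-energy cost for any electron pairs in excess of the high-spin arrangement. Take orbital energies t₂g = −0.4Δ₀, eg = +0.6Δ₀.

-38

Group 8 minus oxidation state +2 gives a d⁶ configuration for Fe²⁺.
Δ₀ < P, so pairing is avoided: the ground state is high-spin.
Configuration: t₂g⁴ eg².
Orbital CFSE = -0.4Δ₀ = -0.4 × 95 = -38 kJ/mol.
High-spin has no excess pairs, so no pairing correction applies.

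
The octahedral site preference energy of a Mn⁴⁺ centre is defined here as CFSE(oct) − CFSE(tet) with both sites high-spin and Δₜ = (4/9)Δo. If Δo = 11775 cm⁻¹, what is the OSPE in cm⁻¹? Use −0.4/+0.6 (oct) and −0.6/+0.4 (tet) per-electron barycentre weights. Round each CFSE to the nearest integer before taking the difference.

-9943

Mn is in group 7, so Mn⁴⁺ is d³ (7 − 4 = 3).
Octahedral high-spin t₂g³ eg⁰: CFSE = -1.2 × 11775 = -14130 cm⁻¹.
Tetrahedral: e² t₂¹, CFSE = 2(−0.6) + 1(+0.4) = -0.8Δₜ = -0.8 × (4/9) × 11775 = -4187 cm⁻¹.
OSPE = -14130 − (-4187) = -9943 cm⁻¹.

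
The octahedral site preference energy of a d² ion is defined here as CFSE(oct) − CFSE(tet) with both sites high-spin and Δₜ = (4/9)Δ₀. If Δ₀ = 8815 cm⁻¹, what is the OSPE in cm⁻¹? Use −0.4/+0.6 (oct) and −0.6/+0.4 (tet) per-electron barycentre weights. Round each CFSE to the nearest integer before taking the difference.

Octahedral (high-spin): t2g^2 e_g^0, CFSE = 2(−0.4) + 0(+0.6) = -0.8Δ₀ = -0.8 × 8815 = -7052 cm⁻¹.
Tetrahedral: e^2 t2^0, CFSE = 2(−0.6) + 0(+0.4) = -1.2Δₜ = -1.2 × (4/9) × 8815 = -4701 cm⁻¹.
OSPE = -7052 − (-4701) = -2351 cm⁻¹.

-2351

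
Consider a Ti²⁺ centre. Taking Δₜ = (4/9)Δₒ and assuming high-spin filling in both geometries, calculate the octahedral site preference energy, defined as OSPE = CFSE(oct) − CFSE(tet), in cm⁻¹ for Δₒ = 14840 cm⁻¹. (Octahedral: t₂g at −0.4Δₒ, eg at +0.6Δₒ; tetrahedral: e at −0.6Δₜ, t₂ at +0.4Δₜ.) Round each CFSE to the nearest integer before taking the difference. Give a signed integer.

Ti²⁺: group 4, so d-count = 4 − 2 = 2.
In an octahedral site d² (HS) is t₂g² eg⁰, giving CFSE(oct) = -0.8Δₒ = -11872 cm⁻¹.
In a tetrahedral site the filling is e² t₂⁰: CFSE(tet) = -1.2Δₜ = -1.2 × (4/9)(14840) = -7915 cm⁻¹.
OSPE = CFSE(oct) − CFSE(tet) = -11872 − (-7915) = -3957 cm⁻¹.

-3957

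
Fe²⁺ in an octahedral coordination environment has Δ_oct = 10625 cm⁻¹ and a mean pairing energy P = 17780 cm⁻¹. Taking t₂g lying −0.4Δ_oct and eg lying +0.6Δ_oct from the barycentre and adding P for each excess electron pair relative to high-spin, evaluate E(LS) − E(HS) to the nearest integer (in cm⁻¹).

Group 8 minus oxidation state +2 gives a d⁶ configuration for Fe²⁺.
High-spin d⁶ fills as t₂g⁴ eg² with CFSE 4(−0.4) + 2(+0.6) = -0.4Δ_oct = -4250 cm⁻¹.
Low-spin t₂g⁶ eg⁰ gives -2.4Δ_oct = -25500 cm⁻¹, but forming 2 extra pairs costs 2P = 35560 cm⁻¹, so E(LS) = -25500 + 35560 = 10060 cm⁻¹.
E(LS) − E(HS) = 10060 − (-4250) = 14310 cm⁻¹.

14310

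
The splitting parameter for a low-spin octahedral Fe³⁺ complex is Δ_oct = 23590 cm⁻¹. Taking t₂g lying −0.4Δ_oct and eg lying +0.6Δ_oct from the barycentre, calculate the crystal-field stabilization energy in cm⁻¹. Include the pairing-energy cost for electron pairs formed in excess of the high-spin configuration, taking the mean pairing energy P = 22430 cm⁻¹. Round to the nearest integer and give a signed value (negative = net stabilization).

Fe sits in group 8; removing 3 electrons leaves Fe³⁺ with 8 − 3 = 5 d electrons.
The d⁵ electrons fill as t₂g⁵ eg⁰.
Orbital CFSE = 5(-0.4) + 0(0.6) = -2.0Δ_oct = -2.0 × 23590 = -47180 cm⁻¹.
Relative to high-spin t₂g³ eg² (0 paired), the low-spin configuration has 2 additional pairs, contributing +2 × 22430 = +44860 cm⁻¹.
Combining: -47180 + 44860 = -2320 cm⁻¹.

-2320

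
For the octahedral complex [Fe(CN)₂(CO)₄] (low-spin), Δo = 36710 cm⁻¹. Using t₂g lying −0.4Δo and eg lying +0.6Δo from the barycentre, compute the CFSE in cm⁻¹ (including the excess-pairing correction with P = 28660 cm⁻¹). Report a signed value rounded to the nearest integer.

-30784

Ligand charges: 2×(-1) from CN⁻ and 4×(+0) from CO sum to -2; with overall charge +0, Fe is +2.
Group 8 minus oxidation state +2 gives a d⁶ configuration for Fe²⁺.
Configuration: t₂g⁶ eg⁰.
The orbital stabilization is -2.4Δo = -2.4 × 36710 = -88104 cm⁻¹.
Relative to high-spin t₂g⁴ eg² (1 paired), the low-spin configuration has 2 additional pairs, contributing +2 × 28660 = +57320 cm⁻¹.
Net CFSE = -88104 + 57320 = -30784 cm⁻¹.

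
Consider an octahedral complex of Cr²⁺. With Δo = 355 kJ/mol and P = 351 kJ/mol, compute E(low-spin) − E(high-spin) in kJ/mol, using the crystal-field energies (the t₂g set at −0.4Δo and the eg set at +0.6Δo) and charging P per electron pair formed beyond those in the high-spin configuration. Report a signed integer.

-4

Group 6 minus oxidation state +2 gives a d⁴ configuration for Cr²⁺.
In the high-spin limit (t₂g³ eg¹) the orbital term is -0.6Δo = -213 kJ/mol, with no excess pairing.
Low-spin t₂g⁴ eg⁰ gives -1.6Δo = -568 kJ/mol, but forming 1 extra pair costs 1P = 351 kJ/mol, so E(LS) = -568 + 351 = -217 kJ/mol.
Thus E(LS) − E(HS) = -4 kJ/mol.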